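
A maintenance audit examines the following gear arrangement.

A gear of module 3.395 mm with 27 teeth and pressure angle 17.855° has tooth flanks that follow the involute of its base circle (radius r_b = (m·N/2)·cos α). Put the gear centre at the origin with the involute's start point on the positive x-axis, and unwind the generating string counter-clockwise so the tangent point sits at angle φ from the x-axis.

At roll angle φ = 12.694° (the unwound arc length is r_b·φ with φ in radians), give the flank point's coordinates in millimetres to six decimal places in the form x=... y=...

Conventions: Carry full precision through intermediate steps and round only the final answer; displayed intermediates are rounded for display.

x=44.682572 y=0.157365

single-mesh involute tooth geometry (27T wheel at module 3.395)
pitch radius r_p = m·N/2 = 3.395·27/2 = 45.832500
base radius r_b = r_p·cos α = 45.832500·cos 17.855° = 43.625001
roll angle φ = 12.694° = 0.22155210 rad
x = r_b·(cos φ + φ·sin φ) = 44.682572
y = r_b·(sin φ − φ·cos φ) = 0.157365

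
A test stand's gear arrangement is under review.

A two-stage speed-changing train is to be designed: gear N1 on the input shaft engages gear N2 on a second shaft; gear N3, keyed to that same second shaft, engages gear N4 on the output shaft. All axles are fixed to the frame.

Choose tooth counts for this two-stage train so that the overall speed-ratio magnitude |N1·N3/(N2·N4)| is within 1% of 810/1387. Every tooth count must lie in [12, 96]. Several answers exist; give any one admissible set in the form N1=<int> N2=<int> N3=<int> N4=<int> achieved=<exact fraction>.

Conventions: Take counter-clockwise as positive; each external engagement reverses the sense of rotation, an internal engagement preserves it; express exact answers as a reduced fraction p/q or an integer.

N1=15 N2=19 N3=54 N4=73 achieved=810/1387

2-stage fixed-axis compound train for ratio 810/1387
target = 810/1387 in lowest terms: an exact hit needs N1·N3 = k·810 and N2·N4 = k·1387 for one integer k, every count in [12, 96]; additionally prefer no 1:1 stage (N1 ≠ N2, N3 ≠ N4)
k = 1: N1·N3 = 810 = 15·54, N2·N4 = 1387 = 19·73
achieved = 15·54/(19·73) = 810/1387; |achieved − target| = 0 ≤ 81/13870 ✓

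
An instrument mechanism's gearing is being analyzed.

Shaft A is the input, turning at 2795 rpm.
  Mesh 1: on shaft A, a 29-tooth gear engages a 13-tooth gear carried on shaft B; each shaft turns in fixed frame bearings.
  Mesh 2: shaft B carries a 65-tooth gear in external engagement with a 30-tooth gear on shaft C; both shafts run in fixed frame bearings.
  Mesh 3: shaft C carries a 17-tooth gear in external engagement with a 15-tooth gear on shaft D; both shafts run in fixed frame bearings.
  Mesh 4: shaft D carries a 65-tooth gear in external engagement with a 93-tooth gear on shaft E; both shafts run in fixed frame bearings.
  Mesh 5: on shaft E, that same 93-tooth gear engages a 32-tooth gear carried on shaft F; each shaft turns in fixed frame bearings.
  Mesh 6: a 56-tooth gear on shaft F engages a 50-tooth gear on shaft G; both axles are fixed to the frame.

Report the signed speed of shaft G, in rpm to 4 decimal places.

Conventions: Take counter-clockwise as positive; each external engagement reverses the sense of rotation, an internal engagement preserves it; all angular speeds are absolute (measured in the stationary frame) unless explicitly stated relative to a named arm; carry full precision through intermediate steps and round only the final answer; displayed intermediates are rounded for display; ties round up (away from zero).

+34831.1347 rpm

6-mesh fixed-axis compound train (all bearings frame-fixed)
mesh 1 [29T→13T]: ω = 2795.0000×29/13 = 6235.0000 rpm, sense flips to −
mesh 2 [65T→30T]: ω = 6235.0000×65/30 = 13509.1667 rpm, sense flips to +
mesh 3 [17T→15T]: ω = 13509.1667×17/15 = 15310.3889 rpm, sense flips to −
mesh 4 [65T→93T]: ω = 15310.3889×65/93 = 10700.8094 rpm, sense flips to +
mesh 5 [93T→32T]: ω = 10700.8094×93/32 = 31099.2274 rpm, sense flips to −
mesh 6 [56T→50T]: ω = 31099.2274×56/50 = 34831.1347 rpm, sense flips to +
signed output speed = +34831.1347 rpm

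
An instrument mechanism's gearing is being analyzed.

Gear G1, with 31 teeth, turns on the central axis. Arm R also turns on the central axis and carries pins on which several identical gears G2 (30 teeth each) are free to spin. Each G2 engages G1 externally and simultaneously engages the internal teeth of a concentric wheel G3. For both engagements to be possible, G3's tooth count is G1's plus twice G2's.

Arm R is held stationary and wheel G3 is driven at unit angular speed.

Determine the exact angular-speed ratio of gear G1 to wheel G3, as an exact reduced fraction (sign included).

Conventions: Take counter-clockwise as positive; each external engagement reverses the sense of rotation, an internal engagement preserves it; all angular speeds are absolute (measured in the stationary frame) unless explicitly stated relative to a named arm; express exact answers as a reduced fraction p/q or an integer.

-91/31

topology: planetary set — G1 31T / G2 30T / G3 91T, arm = carrier (Willis)
ring teeth: 31 + 2·30 = 91
31(ω_sun−ω_arm) = −91(ω_ring−ω_arm),  ω_arm = 0, ω_ring = 1
ω_sun = 0 − (91/31)(1−0) = -91/31
ω_out/ω_in = -91/31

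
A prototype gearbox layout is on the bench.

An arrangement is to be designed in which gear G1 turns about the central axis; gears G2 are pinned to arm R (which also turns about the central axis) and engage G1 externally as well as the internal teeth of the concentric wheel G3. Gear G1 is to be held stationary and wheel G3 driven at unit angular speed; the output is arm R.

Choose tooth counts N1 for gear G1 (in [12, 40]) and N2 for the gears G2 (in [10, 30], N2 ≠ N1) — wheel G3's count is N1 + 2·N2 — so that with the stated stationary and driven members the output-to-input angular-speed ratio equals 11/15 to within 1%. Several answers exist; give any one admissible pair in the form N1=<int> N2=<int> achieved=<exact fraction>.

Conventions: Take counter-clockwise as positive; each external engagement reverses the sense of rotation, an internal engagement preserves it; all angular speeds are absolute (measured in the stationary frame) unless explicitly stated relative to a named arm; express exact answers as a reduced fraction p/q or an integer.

N1=16 N2=14 achieved=11/15

design class (target 11/15): planetary set
Willis with ω_sun = 0: ω_arm/ω_ring = N3/(N1+N3); set equal to 11/15  ⇒  N3/N1 = (11/15)/(1 − 11/15) = 11/4
N3 = N1 + 2·N2  ⇒  N2/N1 = (N3/N1 − 1)/2 = (11/4 − 1)/2 = 7/8
smallest multiple with N1 ≥ 12 and N2 ≥ 10: k = 2  ⇒  N1 = 2·8 = 16, N2 = 2·7 = 14 (N1 ≤ 40, N2 ≤ 30, N2 ≠ N1 ✓), N3 = 16 + 2·14 = 44
check: N3/(N1+N3) with N1 = 16, N3 = 44 gives 11/15; |achieved − target| = 0 ≤ 11/1500 ✓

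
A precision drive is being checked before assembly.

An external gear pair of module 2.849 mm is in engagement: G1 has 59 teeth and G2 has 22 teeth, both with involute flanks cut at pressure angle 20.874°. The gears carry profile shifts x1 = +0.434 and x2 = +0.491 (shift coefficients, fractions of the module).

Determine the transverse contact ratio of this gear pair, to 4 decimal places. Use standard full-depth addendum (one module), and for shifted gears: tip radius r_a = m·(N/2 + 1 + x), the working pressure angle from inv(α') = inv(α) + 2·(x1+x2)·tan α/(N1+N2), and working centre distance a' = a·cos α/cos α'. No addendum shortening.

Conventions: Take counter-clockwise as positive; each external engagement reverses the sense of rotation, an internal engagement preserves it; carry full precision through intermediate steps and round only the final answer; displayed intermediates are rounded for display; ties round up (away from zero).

1.5103

topology: single-mesh involute geometry — m = 2.849, 59T/22T pair
base radii: r_b1 = 78.529280, r_b2 = 29.282104
tip radii: r_a1 = 88.130966, r_a2 = 35.586859
inv(α') = inv(20.874°) + 2·(+0.434+0.491)·tan α/(59+22) = 0.02573266  ⇒  α' = 23.82015°
a' = a·cos α / cos α' = 115.3845·cos 20.874°/cos 23.82015° = 117.850128
action lengths: √(r_a1²−r_b1²) = 40.002743, √(r_a2²−r_b2²) = 20.223326
base pitch p_b = π·m·cos α = 8.362949
CR = (40.002743 + 20.223326 − 117.850128·sin 23.82015°)/8.362949 = 1.510267
contact ratio ≈ 1.5103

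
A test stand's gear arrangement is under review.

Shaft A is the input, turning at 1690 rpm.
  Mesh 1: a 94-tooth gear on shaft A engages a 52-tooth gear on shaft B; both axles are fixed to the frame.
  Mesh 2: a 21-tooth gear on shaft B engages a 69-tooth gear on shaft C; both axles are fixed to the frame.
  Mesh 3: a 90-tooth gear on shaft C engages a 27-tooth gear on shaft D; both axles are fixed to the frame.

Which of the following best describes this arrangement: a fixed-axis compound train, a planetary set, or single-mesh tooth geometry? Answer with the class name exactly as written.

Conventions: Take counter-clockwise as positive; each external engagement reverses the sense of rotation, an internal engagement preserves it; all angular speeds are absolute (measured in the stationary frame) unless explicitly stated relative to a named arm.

recognized (4 fixed axles, 3 meshes): fixed-axis compound train
classification: fixed-axis compound train

fixed-axis compound train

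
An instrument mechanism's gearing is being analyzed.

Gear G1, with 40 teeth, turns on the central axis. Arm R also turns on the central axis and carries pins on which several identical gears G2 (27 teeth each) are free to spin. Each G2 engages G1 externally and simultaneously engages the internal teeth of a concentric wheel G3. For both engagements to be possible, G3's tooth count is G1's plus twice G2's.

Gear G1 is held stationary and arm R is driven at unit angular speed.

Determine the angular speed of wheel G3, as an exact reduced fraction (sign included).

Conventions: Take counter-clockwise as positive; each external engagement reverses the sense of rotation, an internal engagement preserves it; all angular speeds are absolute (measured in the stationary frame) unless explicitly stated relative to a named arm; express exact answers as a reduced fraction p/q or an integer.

67/47

class = planetary set [G3 = 40+2·27 = 94; Willis about the carrier]
ring teeth: 40 + 2·27 = 94
40(ω_sun−ω_arm) = −94(ω_ring−ω_arm),  ω_sun = 0, ω_arm = 1
ω_ring = 1 − (40/94)(0−1) = 67/47
exact speed ratio = 67/47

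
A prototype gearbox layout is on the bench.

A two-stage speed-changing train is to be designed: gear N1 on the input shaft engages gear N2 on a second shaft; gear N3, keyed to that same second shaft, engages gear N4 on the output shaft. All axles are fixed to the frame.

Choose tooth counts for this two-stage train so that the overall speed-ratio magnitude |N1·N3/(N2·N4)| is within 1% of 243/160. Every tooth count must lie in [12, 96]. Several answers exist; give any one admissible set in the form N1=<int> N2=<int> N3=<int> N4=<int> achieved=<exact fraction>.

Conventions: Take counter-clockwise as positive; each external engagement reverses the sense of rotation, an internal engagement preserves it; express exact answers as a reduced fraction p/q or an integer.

class = fixed-axis compound train [2-stage, 243/160 wanted]
target = 243/160 in lowest terms: an exact hit needs N1·N3 = k·243 and N2·N4 = k·160 for one integer k, every count in [12, 96]; additionally prefer no 1:1 stage (N1 ≠ N2, N3 ≠ N4)
k = 1: no 1:1-free in-range split of k·243 and k·160 into factor pairs; take k = 2
k = 2: N1·N3 = 486 = 18·27, N2·N4 = 320 = 16·20
achieved = 18·27/(16·20) = 243/160; |achieved − target| = 0 ≤ 243/16000 ✓

N1=18 N2=16 N3=27 N4=20 achieved=243/160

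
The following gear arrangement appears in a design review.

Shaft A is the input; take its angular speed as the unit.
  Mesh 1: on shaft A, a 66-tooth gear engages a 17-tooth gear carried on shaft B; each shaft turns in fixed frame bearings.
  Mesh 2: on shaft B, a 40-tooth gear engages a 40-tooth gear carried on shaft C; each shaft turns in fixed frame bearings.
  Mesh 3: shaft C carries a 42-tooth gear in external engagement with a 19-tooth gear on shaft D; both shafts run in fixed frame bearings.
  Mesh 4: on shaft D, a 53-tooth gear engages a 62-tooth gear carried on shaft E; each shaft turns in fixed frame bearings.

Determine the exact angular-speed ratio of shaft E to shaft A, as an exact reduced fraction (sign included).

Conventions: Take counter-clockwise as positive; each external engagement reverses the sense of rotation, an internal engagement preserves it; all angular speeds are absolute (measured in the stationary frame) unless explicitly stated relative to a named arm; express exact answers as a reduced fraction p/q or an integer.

class = fixed-axis compound train [4 meshes; 4 ratios multiply, 4 sense flips]
mesh 1 [66T→17T]: running ratio 66/17, sense −
mesh 2 [40T→40T]: running ratio 66/17, sense +
mesh 3 [42T→19T]: running ratio 2772/323, sense −
mesh 4 [53T→62T]: running ratio 73458/10013, sense +
ω_out/ω_in = 73458/10013

73458/10013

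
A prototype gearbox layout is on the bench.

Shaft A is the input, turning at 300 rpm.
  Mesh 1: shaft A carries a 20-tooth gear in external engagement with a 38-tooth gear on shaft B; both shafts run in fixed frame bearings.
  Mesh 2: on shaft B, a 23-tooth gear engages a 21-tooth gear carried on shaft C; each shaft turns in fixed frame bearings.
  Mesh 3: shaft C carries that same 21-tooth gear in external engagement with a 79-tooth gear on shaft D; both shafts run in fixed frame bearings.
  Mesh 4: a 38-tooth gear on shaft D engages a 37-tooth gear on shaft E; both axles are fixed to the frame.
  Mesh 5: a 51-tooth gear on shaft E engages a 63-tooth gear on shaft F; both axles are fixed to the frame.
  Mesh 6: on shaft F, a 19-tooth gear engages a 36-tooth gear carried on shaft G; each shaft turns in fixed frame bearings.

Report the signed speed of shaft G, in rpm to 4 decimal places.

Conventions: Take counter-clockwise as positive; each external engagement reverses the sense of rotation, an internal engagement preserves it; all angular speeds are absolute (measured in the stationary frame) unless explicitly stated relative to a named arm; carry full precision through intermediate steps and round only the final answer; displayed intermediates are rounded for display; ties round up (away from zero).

recognized (7 fixed axles, 6 meshes): fixed-axis compound train
mesh 1 [20T→38T]: ω = 300.0000×20/38 = 157.8947 rpm, sense flips to −
mesh 2 [23T→21T]: ω = 157.8947×23/21 = 172.9323 rpm, sense flips to +
mesh 3 [21T→79T]: ω = 172.9323×21/79 = 45.9694 rpm, sense flips to −
mesh 4 [38T→37T]: ω = 45.9694×38/37 = 47.2118 rpm, sense flips to +
mesh 5 [51T→63T]: ω = 47.2118×51/63 = 38.2191 rpm, sense flips to −
mesh 6 [19T→36T]: ω = 38.2191×19/36 = 20.1712 rpm, sense flips to +
signed output speed = +20.1712 rpm

+20.1712 rpm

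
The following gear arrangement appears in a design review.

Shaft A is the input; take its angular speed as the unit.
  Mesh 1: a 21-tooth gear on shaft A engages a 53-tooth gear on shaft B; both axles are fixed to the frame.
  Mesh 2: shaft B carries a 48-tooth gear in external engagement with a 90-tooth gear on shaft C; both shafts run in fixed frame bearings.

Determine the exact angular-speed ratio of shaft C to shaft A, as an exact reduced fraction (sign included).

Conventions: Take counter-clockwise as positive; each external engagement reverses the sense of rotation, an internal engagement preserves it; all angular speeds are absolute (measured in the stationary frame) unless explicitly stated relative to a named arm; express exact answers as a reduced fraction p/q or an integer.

56/265

class = fixed-axis compound train [2 meshes; 2 ratios multiply, 2 sense flips]
mesh 1 [21T→53T]: running ratio 21/53, sense −
mesh 2 [48T→90T]: running ratio 56/265, sense +
ω_out/ω_in = 56/265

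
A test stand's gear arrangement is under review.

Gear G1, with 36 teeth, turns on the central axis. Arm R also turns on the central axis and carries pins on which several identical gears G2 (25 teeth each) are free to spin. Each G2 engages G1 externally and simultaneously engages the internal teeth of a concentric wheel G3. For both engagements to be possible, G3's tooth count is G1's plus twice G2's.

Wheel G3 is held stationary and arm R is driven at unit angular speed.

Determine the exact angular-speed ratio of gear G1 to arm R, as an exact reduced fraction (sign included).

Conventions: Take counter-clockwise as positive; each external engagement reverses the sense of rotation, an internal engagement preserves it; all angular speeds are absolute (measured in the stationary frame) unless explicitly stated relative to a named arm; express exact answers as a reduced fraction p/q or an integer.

class = planetary set [G3 = 36+2·25 = 86; Willis about the carrier]
ring teeth: 36 + 2·25 = 86
36(ω_sun−ω_arm) = −86(ω_ring−ω_arm),  ω_ring = 0, ω_arm = 1
ω_sun = 1 − (86/36)(0−1) = 61/18
ω_out/ω_in = 61/18

61/18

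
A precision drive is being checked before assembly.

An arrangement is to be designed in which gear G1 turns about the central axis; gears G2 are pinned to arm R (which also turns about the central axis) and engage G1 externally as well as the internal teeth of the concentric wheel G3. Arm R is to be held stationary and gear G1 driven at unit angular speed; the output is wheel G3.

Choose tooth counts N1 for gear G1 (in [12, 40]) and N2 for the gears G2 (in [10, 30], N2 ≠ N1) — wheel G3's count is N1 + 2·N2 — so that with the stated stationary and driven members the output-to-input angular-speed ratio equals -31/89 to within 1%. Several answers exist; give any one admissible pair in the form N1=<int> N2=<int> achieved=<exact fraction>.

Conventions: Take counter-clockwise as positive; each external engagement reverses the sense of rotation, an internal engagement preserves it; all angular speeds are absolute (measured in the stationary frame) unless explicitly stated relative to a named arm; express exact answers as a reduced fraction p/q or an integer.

N1=31 N2=29 achieved=-31/89

planetary set to be sized for -31/89 (Willis relation)
Willis with ω_arm = 0: ω_ring/ω_sun = −N1/N3; set equal to -31/89  ⇒  N3/N1 = −1/(-31/89) = 89/31
N3 = N1 + 2·N2  ⇒  N2/N1 = (N3/N1 − 1)/2 = (89/31 − 1)/2 = 29/31
smallest multiple with N1 ≥ 12 and N2 ≥ 10: k = 1  ⇒  N1 = 1·31 = 31, N2 = 1·29 = 29 (N1 ≤ 40, N2 ≤ 30, N2 ≠ N1 ✓), N3 = 31 + 2·29 = 89
check: −N1/N3 with N1 = 31, N3 = 89 gives -31/89; |achieved − target| = 0 ≤ 31/8900 ✓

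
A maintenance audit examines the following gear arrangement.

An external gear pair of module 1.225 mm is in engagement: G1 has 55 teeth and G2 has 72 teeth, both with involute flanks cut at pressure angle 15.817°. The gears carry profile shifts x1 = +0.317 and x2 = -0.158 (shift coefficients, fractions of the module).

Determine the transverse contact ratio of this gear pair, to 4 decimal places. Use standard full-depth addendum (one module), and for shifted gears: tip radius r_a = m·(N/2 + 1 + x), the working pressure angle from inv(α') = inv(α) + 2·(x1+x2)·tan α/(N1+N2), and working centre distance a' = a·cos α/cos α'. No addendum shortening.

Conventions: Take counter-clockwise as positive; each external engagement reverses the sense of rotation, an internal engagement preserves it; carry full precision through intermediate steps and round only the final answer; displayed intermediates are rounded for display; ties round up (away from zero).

single-mesh involute tooth geometry (55T engaging 72T at module 1.225)
base radii: r_b1 = 32.411996, r_b2 = 42.430249
tip radii: r_a1 = 35.300825, r_a2 = 45.131450
inv(α') = inv(15.817°) + 2·(+0.317-0.158)·tan α/(55+72) = 0.00794259  ⇒  α' = 16.30723°
a' = a·cos α / cos α' = 77.7875·cos 15.817°/cos 16.30723° = 77.979363
action lengths: √(r_a1²−r_b1²) = 13.986092, √(r_a2²−r_b2²) = 15.379264
base pitch p_b = π·m·cos α = 3.702738
CR = (13.986092 + 15.379264 − 77.979363·sin 16.30723°)/3.702738 = 2.017347
contact ratio ≈ 2.0173

2.0173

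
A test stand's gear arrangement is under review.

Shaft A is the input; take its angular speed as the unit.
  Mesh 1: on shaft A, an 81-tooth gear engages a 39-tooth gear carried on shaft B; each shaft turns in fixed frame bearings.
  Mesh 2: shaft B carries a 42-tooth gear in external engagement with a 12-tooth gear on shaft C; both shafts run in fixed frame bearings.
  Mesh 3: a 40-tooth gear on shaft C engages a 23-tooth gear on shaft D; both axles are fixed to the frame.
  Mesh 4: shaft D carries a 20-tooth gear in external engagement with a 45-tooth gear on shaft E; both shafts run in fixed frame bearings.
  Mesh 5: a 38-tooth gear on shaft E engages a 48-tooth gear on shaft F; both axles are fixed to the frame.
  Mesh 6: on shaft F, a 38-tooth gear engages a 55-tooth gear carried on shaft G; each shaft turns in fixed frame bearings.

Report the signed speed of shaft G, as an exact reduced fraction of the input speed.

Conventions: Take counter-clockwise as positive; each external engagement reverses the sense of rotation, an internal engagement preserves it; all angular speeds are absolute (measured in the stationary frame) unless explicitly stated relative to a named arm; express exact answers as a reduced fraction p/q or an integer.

6-mesh fixed-axis compound train (all bearings frame-fixed)
mesh 1 [81T→39T]: |ω|/ω_in = 1×81/39 = 27/13, sense flips to −
mesh 2 [42T→12T]: |ω|/ω_in = (27/13)×42/12 = 189/26, sense flips to +
mesh 3 [40T→23T]: |ω|/ω_in = (189/26)×40/23 = 3780/299, sense flips to −
mesh 4 [20T→45T]: |ω|/ω_in = (3780/299)×20/45 = 1680/299, sense flips to +
mesh 5 [38T→48T]: |ω|/ω_in = (1680/299)×38/48 = 1330/299, sense flips to −
mesh 6 [38T→55T]: |ω|/ω_in = (1330/299)×38/55 = 10108/3289, sense flips to +
signed output speed (× input speed) = 10108/3289

10108/3289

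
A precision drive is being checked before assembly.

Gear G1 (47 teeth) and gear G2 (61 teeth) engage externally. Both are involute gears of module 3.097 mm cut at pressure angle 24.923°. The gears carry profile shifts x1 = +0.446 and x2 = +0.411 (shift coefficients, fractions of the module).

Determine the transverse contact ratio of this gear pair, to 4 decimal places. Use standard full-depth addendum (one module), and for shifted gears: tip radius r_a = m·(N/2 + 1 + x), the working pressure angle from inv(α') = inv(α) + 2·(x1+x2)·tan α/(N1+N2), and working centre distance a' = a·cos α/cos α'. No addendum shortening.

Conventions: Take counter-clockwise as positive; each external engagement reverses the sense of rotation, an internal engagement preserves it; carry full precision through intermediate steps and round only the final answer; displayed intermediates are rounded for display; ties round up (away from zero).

1.4821

class = single-mesh tooth geometry [involute pair 47T × 61T, m = 3.097]
base radii: r_b1 = 66.001904, r_b2 = 85.662045
tip radii: r_a1 = 77.257762, r_a2 = 98.828367
inv(α') = inv(24.923°) + 2·(+0.446+0.411)·tan α/(47+61) = 0.03705867  ⇒  α' = 26.72579°
a' = a·cos α / cos α' = 167.2380·cos 24.923°/cos 26.72579° = 169.804301
action lengths: √(r_a1²−r_b1²) = 40.156077, √(r_a2²−r_b2²) = 49.285496
base pitch p_b = π·m·cos α = 8.823451
CR = (40.156077 + 49.285496 − 169.804301·sin 26.72579°)/8.823451 = 1.482074
contact ratio ≈ 1.4821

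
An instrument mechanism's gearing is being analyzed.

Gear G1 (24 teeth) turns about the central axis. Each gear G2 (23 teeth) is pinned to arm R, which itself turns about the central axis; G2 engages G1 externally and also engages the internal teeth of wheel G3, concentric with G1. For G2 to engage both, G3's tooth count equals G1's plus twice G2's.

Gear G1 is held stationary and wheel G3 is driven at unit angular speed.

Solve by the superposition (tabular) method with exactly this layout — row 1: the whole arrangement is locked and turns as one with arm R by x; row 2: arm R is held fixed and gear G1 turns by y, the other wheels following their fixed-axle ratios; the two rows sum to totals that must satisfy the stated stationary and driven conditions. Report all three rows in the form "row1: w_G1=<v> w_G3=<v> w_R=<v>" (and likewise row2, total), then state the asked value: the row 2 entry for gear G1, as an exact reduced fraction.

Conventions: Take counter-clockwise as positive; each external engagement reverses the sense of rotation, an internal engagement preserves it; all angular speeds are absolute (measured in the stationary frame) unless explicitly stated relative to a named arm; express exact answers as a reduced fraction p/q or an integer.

class = planetary set [G3 = 24+2·23 = 70; Willis about the carrier]
superposition row 1 [locked train]: every member turns x
row 2: sun turns y, ring = −(24/70)·y, arm 0
boundary: total ω_sun = x + y = 0 and total ω_ring = x − (24/70)·y = 1  ⇒  y = -35/47, x = 35/47
row 2 ring = −(24/70)·(-35/47) = 12/47
totals (row 1 + row 2): sun 35/47 + (-35/47) = 0, ring 35/47 + 12/47 = 1, arm 35/47 + 0 = 35/47
asked cell (row2, sun) = -35/47

row1: w_G1=35/47 w_G3=35/47 w_R=35/47
row2: w_G1=-35/47 w_G3=12/47 w_R=0
total: w_G1=0 w_G3=1 w_R=35/47
asked value: -35/47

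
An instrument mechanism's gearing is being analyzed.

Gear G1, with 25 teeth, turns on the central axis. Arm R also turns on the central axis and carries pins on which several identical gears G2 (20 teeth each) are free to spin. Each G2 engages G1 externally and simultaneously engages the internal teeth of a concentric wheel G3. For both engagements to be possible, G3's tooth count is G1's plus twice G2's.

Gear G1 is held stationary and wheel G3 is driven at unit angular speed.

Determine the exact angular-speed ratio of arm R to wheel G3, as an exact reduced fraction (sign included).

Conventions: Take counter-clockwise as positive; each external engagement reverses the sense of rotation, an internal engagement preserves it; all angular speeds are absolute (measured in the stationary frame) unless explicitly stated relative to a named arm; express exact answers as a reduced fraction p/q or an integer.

planetary set (25T centre, 20T on arm, 65T internal) — Willis relation
ring teeth: 25 + 2·20 = 65
25(ω_sun−ω_arm) = −65(ω_ring−ω_arm),  ω_sun = 0, ω_ring = 1
25(0−ω_arm) = −65(1−ω_arm)  ⇒  90·ω_arm = 65  ⇒  ω_arm = 13/18
ω_out/ω_in = 13/18

13/18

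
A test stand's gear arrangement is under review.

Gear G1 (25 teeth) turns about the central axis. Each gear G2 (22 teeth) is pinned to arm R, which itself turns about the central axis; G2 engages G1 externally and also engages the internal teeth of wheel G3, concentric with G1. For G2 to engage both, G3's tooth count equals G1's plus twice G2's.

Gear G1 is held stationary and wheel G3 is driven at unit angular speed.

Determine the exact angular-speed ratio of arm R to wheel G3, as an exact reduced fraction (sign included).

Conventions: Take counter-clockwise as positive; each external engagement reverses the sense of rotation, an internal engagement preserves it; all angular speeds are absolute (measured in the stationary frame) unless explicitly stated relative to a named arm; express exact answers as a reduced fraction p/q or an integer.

69/94

recognized (axles ride arm R): planetary set, 25/22/69 teeth
ring teeth: 25 + 2·22 = 69
25(ω_sun−ω_arm) = −69(ω_ring−ω_arm),  ω_sun = 0, ω_ring = 1
25(0−ω_arm) = −69(1−ω_arm)  ⇒  94·ω_arm = 69  ⇒  ω_arm = 69/94
ω_out/ω_in = 69/94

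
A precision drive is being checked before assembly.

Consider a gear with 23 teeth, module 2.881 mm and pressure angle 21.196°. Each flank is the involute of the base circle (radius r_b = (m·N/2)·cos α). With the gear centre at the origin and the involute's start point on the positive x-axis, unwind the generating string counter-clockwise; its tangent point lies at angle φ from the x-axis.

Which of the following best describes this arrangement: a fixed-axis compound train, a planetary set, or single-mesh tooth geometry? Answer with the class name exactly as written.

single-mesh tooth geometry

recognized (one wheel, involute flank): single-mesh tooth geometry, m = 2.881, N = 23
classification: single-mesh tooth geometry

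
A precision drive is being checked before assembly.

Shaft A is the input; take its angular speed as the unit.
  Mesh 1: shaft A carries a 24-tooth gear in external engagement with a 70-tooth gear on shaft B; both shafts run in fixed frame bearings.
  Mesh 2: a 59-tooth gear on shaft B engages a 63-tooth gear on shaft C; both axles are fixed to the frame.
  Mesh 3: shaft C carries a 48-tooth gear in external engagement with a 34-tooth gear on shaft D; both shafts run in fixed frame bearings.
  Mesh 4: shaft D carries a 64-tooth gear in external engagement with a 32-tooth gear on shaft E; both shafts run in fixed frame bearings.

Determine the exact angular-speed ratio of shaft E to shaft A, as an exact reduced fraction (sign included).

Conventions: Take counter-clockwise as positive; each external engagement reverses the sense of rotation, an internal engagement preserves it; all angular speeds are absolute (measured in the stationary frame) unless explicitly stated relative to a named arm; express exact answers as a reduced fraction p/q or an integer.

class = fixed-axis compound train [4 meshes; 4 ratios multiply, 4 sense flips]
mesh 1 [24T→70T]: running ratio 12/35, sense −
mesh 2 [59T→63T]: running ratio 236/735, sense +
mesh 3 [48T→34T]: running ratio 1888/4165, sense −
mesh 4 [64T→32T]: running ratio 3776/4165, sense +
ω_out/ω_in = 3776/4165

3776/4165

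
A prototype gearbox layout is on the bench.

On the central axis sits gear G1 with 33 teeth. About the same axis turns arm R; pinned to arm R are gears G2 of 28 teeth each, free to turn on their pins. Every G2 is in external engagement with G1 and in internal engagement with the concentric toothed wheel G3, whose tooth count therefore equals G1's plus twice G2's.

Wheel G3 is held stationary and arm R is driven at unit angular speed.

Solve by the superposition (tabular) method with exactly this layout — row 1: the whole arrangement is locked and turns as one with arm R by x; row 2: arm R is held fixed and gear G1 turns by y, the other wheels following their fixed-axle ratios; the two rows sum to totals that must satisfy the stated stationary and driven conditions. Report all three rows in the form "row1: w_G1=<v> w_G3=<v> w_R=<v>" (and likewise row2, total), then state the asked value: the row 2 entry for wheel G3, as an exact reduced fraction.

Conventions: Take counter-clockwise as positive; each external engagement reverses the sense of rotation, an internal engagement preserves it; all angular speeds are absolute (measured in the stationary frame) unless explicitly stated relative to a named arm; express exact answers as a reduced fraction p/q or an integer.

planetary set (33T centre, 28T on arm, 89T internal) — Willis relation
row 1 (train locked, turned with arm): all members turn x
row 2: sun turns y, ring = −(33/89)·y, arm 0
boundary: total ω_ring = x − (33/89)·y = 0 and total ω_arm = x = 1  ⇒  y = 89/33, x = 1
row 2 ring = −(33/89)·89/33 = -1
totals (row 1 + row 2): sun 1 + 89/33 = 122/33, ring 1 + (-1) = 0, arm 1 + 0 = 1
asked cell (row2, ring) = -1

row1: w_G1=1 w_G3=1 w_R=1
row2: w_G1=89/33 w_G3=-1 w_R=0
total: w_G1=122/33 w_G3=0 w_R=1
asked value: -1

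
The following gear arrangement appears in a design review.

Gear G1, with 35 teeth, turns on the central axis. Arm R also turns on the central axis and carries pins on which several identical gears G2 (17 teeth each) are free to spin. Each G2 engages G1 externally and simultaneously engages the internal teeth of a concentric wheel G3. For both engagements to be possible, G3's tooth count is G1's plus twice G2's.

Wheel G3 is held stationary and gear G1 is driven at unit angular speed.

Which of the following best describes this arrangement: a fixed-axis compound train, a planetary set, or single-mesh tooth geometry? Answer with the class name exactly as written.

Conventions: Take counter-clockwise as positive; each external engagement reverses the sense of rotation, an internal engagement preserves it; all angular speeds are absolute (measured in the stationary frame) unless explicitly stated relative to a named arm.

planetary set

recognized (axles ride arm R): planetary set, 35/17/69 teeth
classification: planetary set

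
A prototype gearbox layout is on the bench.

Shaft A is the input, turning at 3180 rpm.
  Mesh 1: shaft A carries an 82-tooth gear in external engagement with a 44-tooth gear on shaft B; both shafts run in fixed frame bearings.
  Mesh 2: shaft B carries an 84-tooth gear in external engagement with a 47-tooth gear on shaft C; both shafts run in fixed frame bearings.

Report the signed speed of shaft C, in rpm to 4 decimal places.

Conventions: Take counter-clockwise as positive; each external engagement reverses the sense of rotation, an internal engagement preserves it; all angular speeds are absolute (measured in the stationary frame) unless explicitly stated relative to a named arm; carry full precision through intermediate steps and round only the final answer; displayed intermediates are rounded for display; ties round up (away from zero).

+10591.7988 rpm

2-mesh fixed-axis compound train (all bearings frame-fixed)
mesh 1 [82T→44T]: ω = 3180.0000×82/44 = 5926.3636 rpm, sense flips to −
mesh 2 [84T→47T]: ω = 5926.3636×84/47 = 10591.7988 rpm, sense flips to +
signed output speed = +10591.7988 rpm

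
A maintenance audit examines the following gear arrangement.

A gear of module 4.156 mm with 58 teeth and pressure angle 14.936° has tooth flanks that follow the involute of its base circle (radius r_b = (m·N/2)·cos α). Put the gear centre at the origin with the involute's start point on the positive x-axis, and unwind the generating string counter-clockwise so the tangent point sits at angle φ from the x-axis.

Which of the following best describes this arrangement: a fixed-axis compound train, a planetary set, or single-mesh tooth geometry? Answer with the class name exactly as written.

single-mesh involute tooth geometry (58T wheel at module 4.156)
classification: single-mesh tooth geometry

single-mesh tooth geometry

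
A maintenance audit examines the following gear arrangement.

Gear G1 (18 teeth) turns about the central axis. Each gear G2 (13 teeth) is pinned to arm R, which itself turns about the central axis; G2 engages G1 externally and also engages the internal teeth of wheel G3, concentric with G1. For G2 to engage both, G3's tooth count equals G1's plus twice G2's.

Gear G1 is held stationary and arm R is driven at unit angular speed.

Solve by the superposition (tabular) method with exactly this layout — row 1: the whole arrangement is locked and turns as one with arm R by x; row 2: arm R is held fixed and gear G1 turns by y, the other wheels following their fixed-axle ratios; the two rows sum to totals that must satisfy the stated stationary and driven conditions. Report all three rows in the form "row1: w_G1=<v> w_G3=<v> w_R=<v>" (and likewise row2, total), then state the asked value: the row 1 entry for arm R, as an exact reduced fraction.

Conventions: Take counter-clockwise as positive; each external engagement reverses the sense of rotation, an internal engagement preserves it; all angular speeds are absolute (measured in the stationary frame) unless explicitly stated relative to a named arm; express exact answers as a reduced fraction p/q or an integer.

class = planetary set [G3 = 18+2·13 = 44; Willis about the carrier]
row 1 — lock + rotate with arm: ω_sun = ω_ring = ω_arm = x
row 2 (arm held, sun turns y): ω_ring = −(18/44)·y, ω_arm = 0
boundary: total ω_sun = x + y = 0 and total ω_arm = x = 1  ⇒  y = -1, x = 1
row 2 ring = −(18/44)·(-1) = 9/22
totals (row 1 + row 2): sun 1 + (-1) = 0, ring 1 + 9/22 = 31/22, arm 1 + 0 = 1
asked cell (row1, arm) = 1

row1: w_G1=1 w_G3=1 w_R=1
row2: w_G1=-1 w_G3=9/22 w_R=0
total: w_G1=0 w_G3=31/22 w_R=1
asked value: 1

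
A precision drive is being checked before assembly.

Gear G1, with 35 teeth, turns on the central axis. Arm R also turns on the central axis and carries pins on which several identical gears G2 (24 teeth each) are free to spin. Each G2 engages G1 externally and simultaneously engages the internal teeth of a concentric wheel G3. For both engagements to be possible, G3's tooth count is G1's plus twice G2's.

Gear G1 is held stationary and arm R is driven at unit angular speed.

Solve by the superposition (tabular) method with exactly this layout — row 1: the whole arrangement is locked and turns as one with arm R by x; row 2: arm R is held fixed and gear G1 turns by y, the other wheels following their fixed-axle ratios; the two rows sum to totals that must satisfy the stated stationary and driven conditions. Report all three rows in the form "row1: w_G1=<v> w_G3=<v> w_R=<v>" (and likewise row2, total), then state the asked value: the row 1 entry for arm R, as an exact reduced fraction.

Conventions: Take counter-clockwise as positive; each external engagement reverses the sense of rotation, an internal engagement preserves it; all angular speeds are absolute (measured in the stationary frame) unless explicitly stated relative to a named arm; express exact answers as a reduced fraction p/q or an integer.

row1: w_G1=1 w_G3=1 w_R=1
row2: w_G1=-1 w_G3=35/83 w_R=0
total: w_G1=0 w_G3=118/83 w_R=1
asked value: 1

class = planetary set [G3 = 35+2·24 = 83; Willis about the carrier]
superposition row 1 [locked train]: every member turns x
row 2 — arm fixed, fixed-axis ratios: sun y, ring −(35/83)·y, arm 0
boundary: total ω_sun = x + y = 0 and total ω_arm = x = 1  ⇒  y = -1, x = 1
row 2 ring = −(35/83)·(-1) = 35/83
totals (row 1 + row 2): sun 1 + (-1) = 0, ring 1 + 35/83 = 118/83, arm 1 + 0 = 1
asked cell (row1, arm) = 1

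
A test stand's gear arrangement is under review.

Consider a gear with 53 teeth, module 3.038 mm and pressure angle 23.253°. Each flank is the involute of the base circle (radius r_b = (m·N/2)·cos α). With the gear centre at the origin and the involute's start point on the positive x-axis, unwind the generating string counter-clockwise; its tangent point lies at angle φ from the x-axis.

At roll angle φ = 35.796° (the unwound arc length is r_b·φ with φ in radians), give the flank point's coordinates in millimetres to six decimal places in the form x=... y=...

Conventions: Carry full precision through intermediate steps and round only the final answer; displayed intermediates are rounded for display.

x=87.024662 y=5.781066

class = single-mesh tooth geometry [base-circle involute, m = 3.038, 53T]
pitch radius r_p = m·N/2 = 3.038·53/2 = 80.507000
base radius r_b = r_p·cos α = 80.507000·cos 23.253° = 73.967460
roll angle φ = 35.796° = 0.62475806 rad
x = r_b·(cos φ + φ·sin φ) = 87.024662
y = r_b·(sin φ − φ·cos φ) = 5.781066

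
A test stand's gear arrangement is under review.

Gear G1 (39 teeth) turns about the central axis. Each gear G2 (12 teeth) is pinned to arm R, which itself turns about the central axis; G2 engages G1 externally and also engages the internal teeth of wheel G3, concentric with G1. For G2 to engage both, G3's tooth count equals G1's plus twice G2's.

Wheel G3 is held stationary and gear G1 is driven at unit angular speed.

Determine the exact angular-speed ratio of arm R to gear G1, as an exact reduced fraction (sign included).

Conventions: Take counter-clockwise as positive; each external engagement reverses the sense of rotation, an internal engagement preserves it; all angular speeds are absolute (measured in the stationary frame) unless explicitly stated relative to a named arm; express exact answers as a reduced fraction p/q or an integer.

13/34

topology: planetary set — G1 39T / G2 12T / G3 63T, arm = carrier (Willis)
ring teeth: 39 + 2·12 = 63
39(ω_sun−ω_arm) = −63(ω_ring−ω_arm),  ω_ring = 0, ω_sun = 1
39(1−ω_arm) = −63(0−ω_arm)  ⇒  102·ω_arm = 39  ⇒  ω_arm = 13/34
ω_out/ω_in = 13/34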